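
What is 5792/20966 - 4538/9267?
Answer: -20734622/97145961 ≈ -0.21344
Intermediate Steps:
5792/20966 - 4538/9267 = 5792*(1/20966) - 4538*1/9267 = 2896/10483 - 4538/9267 = -20734622/97145961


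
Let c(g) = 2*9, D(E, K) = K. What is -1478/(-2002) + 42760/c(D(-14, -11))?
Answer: 21408031/9009 ≈ 2376.3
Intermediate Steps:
c(g) = 18
-1478/(-2002) + 42760/c(D(-14, -11)) = -1478/(-2002) + 42760/18 = -1478*(-1/2002) + 42760*(1/18) = 739/1001 + 21380/9 = 21408031/9009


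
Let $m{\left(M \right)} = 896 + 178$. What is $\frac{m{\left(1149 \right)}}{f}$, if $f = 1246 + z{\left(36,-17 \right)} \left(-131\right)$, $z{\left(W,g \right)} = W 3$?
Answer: $- \frac{537}{6451} \approx -0.083243$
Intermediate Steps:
$z{\left(W,g \right)} = 3 W$
$m{\left(M \right)} = 1074$
$f = -12902$ ($f = 1246 + 3 \cdot 36 \left(-131\right) = 1246 + 108 \left(-131\right) = 1246 - 14148 = -12902$)
$\frac{m{\left(1149 \right)}}{f} = \frac{1074}{-12902} = 1074 \left(- \frac{1}{12902}\right) = - \frac{537}{6451}$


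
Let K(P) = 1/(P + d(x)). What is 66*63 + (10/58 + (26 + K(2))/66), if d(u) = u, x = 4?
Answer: 47757005/11484 ≈ 4158.6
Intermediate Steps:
K(P) = 1/(4 + P) (K(P) = 1/(P + 4) = 1/(4 + P))
66*63 + (10/58 + (26 + K(2))/66) = 66*63 + (10/58 + (26 + 1/(4 + 2))/66) = 4158 + (10*(1/58) + (26 + 1/6)*(1/66)) = 4158 + (5/29 + (26 + ⅙)*(1/66)) = 4158 + (5/29 + (157/6)*(1/66)) = 4158 + (5/29 + 157/396) = 4158 + 6533/11484 = 47757005/11484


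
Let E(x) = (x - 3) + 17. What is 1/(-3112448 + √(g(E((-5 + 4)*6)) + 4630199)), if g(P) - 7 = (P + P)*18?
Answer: -1556224/4843663961105 - √4630494/9687327922210 ≈ -3.2151e-7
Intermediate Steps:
E(x) = 14 + x (E(x) = (-3 + x) + 17 = 14 + x)
g(P) = 7 + 36*P (g(P) = 7 + (P + P)*18 = 7 + (2*P)*18 = 7 + 36*P)
1/(-3112448 + √(g(E((-5 + 4)*6)) + 4630199)) = 1/(-3112448 + √((7 + 36*(14 + (-5 + 4)*6)) + 4630199)) = 1/(-3112448 + √((7 + 36*(14 - 1*6)) + 4630199)) = 1/(-3112448 + √((7 + 36*(14 - 6)) + 4630199)) = 1/(-3112448 + √((7 + 36*8) + 4630199)) = 1/(-3112448 + √((7 + 288) + 4630199)) = 1/(-3112448 + √(295 + 4630199)) = 1/(-3112448 + √4630494)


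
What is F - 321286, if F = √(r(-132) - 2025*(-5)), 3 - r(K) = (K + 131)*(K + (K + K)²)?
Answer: -321286 + 2*√19923 ≈ -3.2100e+5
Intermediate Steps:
r(K) = 3 - (131 + K)*(K + 4*K²) (r(K) = 3 - (K + 131)*(K + (K + K)²) = 3 - (131 + K)*(K + (2*K)²) = 3 - (131 + K)*(K + 4*K²))
F = 2*√19923 (F = √((3 - 525*(-132)² - 131*(-132) - 4*(-132)³) - 2025*(-5)) = √((3 - 525*17424 + 17292 - 4*(-2299968)) + 10125) = √((3 - 9147600 + 17292 + 9199872) + 10125) = √(69567 + 10125) = √79692 = 2*√19923 ≈ 282.30)
F - 321286 = 2*√19923 - 321286 = -321286 + 2*√19923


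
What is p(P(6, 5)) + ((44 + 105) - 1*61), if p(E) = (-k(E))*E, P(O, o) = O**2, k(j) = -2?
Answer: 160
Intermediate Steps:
p(E) = 2*E (p(E) = (-1*(-2))*E = 2*E)
p(P(6, 5)) + ((44 + 105) - 1*61) = 2*6**2 + ((44 + 105) - 1*61) = 2*36 + (149 - 61) = 72 + 88 = 160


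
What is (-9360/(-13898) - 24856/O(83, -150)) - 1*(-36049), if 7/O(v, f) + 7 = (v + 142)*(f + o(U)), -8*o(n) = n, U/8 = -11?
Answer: 5404916493275/48643 ≈ 1.1111e+8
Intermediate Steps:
U = -88 (U = 8*(-11) = -88)
o(n) = -n/8
O(v, f) = 7/(-7 + (11 + f)*(142 + v)) (O(v, f) = 7/(-7 + (v + 142)*(f - ⅛*(-88))) = 7/(-7 + (142 + v)*(f + 11)) = 7/(-7 + (142 + v)*(11 + f)) = 7/(-7 + (11 + f)*(142 + v)))
(-9360/(-13898) - 24856/O(83, -150)) - 1*(-36049) = (-9360/(-13898) - 24856/(7/(1555 + 11*83 + 142*(-150) - 150*83))) - 1*(-36049) = (-9360*(-1/13898) - 24856/(7/(1555 + 913 - 21300 - 12450))) + 36049 = (4680/6949 - 24856/(7/(-31282))) + 36049 = (4680/6949 - 24856/(7*(-1/31282))) + 36049 = (4680/6949 - 24856/(-7/31282)) + 36049 = (4680/6949 - 24856*(-31282/7)) + 36049 = (4680/6949 + 777545392/7) + 36049 = 5403162961768/48643 + 36049 = 5404916493275/48643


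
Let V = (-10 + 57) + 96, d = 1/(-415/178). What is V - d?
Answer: 59523/415 ≈ 143.43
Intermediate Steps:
d = -178/415 (d = 1/(-415*1/178) = 1/(-415/178) = -178/415 ≈ -0.42892)
V = 143 (V = 47 + 96 = 143)
V - d = 143 - 1*(-178/415) = 143 + 178/415 = 59523/415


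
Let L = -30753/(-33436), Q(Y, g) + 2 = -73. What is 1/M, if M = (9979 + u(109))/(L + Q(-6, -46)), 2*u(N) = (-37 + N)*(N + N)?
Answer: -2476947/596063572 ≈ -0.0041555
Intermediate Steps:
Q(Y, g) = -75 (Q(Y, g) = -2 - 73 = -75)
u(N) = N*(-37 + N) (u(N) = ((-37 + N)*(N + N))/2 = ((-37 + N)*(2*N))/2 = (2*N*(-37 + N))/2 = N*(-37 + N))
L = 30753/33436 (L = -30753*(-1/33436) = 30753/33436 ≈ 0.91976)
M = -596063572/2476947 (M = (9979 + 109*(-37 + 109))/(30753/33436 - 75) = (9979 + 109*72)/(-2476947/33436) = (9979 + 7848)*(-33436/2476947) = 17827*(-33436/2476947) = -596063572/2476947 ≈ -240.64)
1/M = 1/(-596063572/2476947) = -2476947/596063572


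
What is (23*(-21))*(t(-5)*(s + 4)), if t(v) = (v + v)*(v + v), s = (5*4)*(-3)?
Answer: 2704800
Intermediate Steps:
s = -60 (s = 20*(-3) = -60)
t(v) = 4*v**2 (t(v) = (2*v)*(2*v) = 4*v**2)
(23*(-21))*(t(-5)*(s + 4)) = (23*(-21))*((4*(-5)**2)*(-60 + 4)) = -483*4*25*(-56) = -48300*(-56) = -483*(-5600) = 2704800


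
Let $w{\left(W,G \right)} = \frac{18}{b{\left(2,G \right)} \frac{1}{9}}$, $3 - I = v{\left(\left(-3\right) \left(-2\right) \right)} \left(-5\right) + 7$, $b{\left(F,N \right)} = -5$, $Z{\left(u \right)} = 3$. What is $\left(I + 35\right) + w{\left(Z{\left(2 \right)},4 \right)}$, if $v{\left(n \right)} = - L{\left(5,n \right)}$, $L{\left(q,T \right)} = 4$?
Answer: $- \frac{107}{5} \approx -21.4$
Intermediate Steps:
$v{\left(n \right)} = -4$ ($v{\left(n \right)} = \left(-1\right) 4 = -4$)
$I = -24$ ($I = 3 - \left(\left(-4\right) \left(-5\right) + 7\right) = 3 - \left(20 + 7\right) = 3 - 27 = -24$)
$w{\left(W,G \right)} = - \frac{162}{5}$ ($w{\left(W,G \right)} = \frac{18}{\left(-5\right) \frac{1}{9}} = \frac{18}{- \frac{5}{9}} = 18 \left(- \frac{9}{5}\right) = - \frac{162}{5}$)
$\left(I + 35\right) + w{\left(Z{\left(2 \right)},4 \right)} = \left(-24 + 35\right) - \frac{162}{5} = 11 - \frac{162}{5} = - \frac{107}{5}$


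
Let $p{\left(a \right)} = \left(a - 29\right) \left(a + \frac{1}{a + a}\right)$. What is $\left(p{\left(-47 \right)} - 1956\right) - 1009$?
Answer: $\frac{28567}{47} \approx 607.81$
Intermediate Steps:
$p{\left(a \right)} = \left(-29 + a\right) \left(a + \frac{1}{2 a}\right)$
$\left(p{\left(-47 \right)} - 1956\right) - 1009 = \left(\left(\frac{1}{2} + \left(-47\right)^{2} - -1363 - \frac{29}{2 \left(-47\right)}\right) - 1956\right) - 1009 = \left(\left(\frac{1}{2} + 2209 + 1363 - - \frac{29}{94}\right) - 1956\right) - 1009 = \left(\left(\frac{1}{2} + 2209 + 1363 + \frac{29}{94}\right) - 1956\right) - 1009 = \left(\frac{167922}{47} - 1956\right) - 1009 = \frac{75990}{47} - 1009 = \frac{28567}{47}$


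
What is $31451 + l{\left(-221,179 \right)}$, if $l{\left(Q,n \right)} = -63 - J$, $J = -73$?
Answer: $31461$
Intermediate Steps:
$l{\left(Q,n \right)} = 10$ ($l{\left(Q,n \right)} = -63 - -73 = -63 + 73 = 10$)
$31451 + l{\left(-221,179 \right)} = 31451 + 10 = 31461$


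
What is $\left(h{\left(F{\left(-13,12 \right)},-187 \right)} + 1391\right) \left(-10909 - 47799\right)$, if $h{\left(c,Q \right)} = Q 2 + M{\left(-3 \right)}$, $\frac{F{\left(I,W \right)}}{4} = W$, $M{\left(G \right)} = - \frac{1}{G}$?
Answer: $- \frac{179176816}{3} \approx -5.9726 \cdot 10^{7}$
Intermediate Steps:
$F{\left(I,W \right)} = 4 W$
$h{\left(c,Q \right)} = \frac{1}{3} + 2 Q$ ($h{\left(c,Q \right)} = Q 2 - \frac{1}{-3} = 2 Q - - \frac{1}{3} = 2 Q + \frac{1}{3} = \frac{1}{3} + 2 Q$)
$\left(h{\left(F{\left(-13,12 \right)},-187 \right)} + 1391\right) \left(-10909 - 47799\right) = \left(\left(\frac{1}{3} + 2 \left(-187\right)\right) + 1391\right) \left(-10909 - 47799\right) = \left(\left(\frac{1}{3} - 374\right) + 1391\right) \left(-58708\right) = \left(- \frac{1121}{3} + 1391\right) \left(-58708\right) = \frac{3052}{3} \left(-58708\right) = - \frac{179176816}{3}$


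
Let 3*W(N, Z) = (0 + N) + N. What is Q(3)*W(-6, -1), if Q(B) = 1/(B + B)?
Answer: -2/3 ≈ -0.66667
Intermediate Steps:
Q(B) = 1/(2*B)
W(N, Z) = 2*N/3 (W(N, Z) = ((0 + N) + N)/3 = (N + N)/3 = (2*N)/3 = 2*N/3)
Q(3)*W(-6, -1) = ((1/2)/3)*((2/3)*(-6)) = ((1/2)*(1/3))*(-4) = (1/6)*(-4) = -2/3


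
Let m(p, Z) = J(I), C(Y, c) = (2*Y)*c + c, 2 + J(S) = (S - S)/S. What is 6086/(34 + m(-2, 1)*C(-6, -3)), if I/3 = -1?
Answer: -3043/16 ≈ -190.19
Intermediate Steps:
I = -3 (I = 3*(-1) = -3)
J(S) = -2 (J(S) = -2 + (S - S)/S = -2 + 0/S = -2 + 0 = -2)
C(Y, c) = c + 2*Y*c (C(Y, c) = 2*Y*c + c = c + 2*Y*c)
m(p, Z) = -2
6086/(34 + m(-2, 1)*C(-6, -3)) = 6086/(34 - (-6)*(1 + 2*(-6))) = 6086/(34 - (-6)*(1 - 12)) = 6086/(34 - (-6)*(-11)) = 6086/(34 - 2*33) = 6086/(34 - 66) = 6086/(-32) = 6086*(-1/32) = -3043/16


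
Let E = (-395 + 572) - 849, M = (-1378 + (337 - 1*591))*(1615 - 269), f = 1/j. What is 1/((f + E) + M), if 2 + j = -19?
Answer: -21/46144225 ≈ -4.5509e-7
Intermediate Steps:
j = -21 (j = -2 - 19 = -21)
f = -1/21 (f = 1/(-21) = -1/21 ≈ -0.047619)
M = -2196672 (M = (-1378 + (337 - 591))*1346 = (-1378 - 254)*1346 = -1632*1346 = -2196672)
E = -672 (E = 177 - 849 = -672)
1/((f + E) + M) = 1/((-1/21 - 672) - 2196672) = 1/(-14113/21 - 2196672) = 1/(-46144225/21) = -21/46144225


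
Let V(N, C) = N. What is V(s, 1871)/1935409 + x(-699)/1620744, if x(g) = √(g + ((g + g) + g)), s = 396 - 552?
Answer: -156/1935409 + I*√699/810372 ≈ -8.0603e-5 + 3.2625e-5*I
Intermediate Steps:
s = -156
x(g) = 2*√g (x(g) = √(g + (2*g + g)) = √(g + 3*g) = √(4*g) = 2*√g)
V(s, 1871)/1935409 + x(-699)/1620744 = -156/1935409 + (2*√(-699))/1620744 = -156*1/1935409 + (2*(I*√699))*(1/1620744) = -156/1935409 + (2*I*√699)*(1/1620744) = -156/1935409 + I*√699/810372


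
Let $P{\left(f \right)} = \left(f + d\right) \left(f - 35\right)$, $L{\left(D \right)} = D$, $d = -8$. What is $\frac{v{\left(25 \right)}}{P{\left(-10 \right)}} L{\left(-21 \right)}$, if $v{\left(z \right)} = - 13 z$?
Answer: $\frac{455}{54} \approx 8.4259$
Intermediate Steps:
$P{\left(f \right)} = \left(-35 + f\right) \left(-8 + f\right)$ ($P{\left(f \right)} = \left(f - 8\right) \left(f - 35\right) = \left(-8 + f\right) \left(-35 + f\right) = \left(-35 + f\right) \left(-8 + f\right)$)
$\frac{v{\left(25 \right)}}{P{\left(-10 \right)}} L{\left(-21 \right)} = \frac{\left(-13\right) 25}{280 + \left(-10\right)^{2} - -430} \left(-21\right) = - \frac{325}{280 + 100 + 430} \left(-21\right) = - \frac{325}{810} \left(-21\right) = \left(-325\right) \frac{1}{810} \left(-21\right) = \left(- \frac{65}{162}\right) \left(-21\right) = \frac{455}{54}$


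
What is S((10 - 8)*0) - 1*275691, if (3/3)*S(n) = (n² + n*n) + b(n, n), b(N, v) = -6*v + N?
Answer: -275691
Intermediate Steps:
b(N, v) = N - 6*v
S(n) = -5*n + 2*n² (S(n) = (n² + n*n) + (n - 6*n) = (n² + n²) - 5*n = 2*n² - 5*n = -5*n + 2*n²)
S((10 - 8)*0) - 1*275691 = ((10 - 8)*0)*(-5 + 2*((10 - 8)*0)) - 1*275691 = (2*0)*(-5 + 2*(2*0)) - 275691 = 0*(-5 + 2*0) - 275691 = 0*(-5 + 0) - 275691 = 0*(-5) - 275691 = 0 - 275691 = -275691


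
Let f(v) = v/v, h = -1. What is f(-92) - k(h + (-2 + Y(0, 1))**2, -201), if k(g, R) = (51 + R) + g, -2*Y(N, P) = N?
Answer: 148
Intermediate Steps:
Y(N, P) = -N/2
f(v) = 1
k(g, R) = 51 + R + g
f(-92) - k(h + (-2 + Y(0, 1))**2, -201) = 1 - (51 - 201 + (-1 + (-2 - 1/2*0)**2)) = 1 - (51 - 201 + (-1 + (-2 + 0)**2)) = 1 - (51 - 201 + (-1 + (-2)**2)) = 1 - (51 - 201 + (-1 + 4)) = 1 - (51 - 201 + 3) = 1 - 1*(-147) = 1 + 147 = 148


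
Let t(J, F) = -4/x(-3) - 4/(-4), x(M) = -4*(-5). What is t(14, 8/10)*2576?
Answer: 10304/5 ≈ 2060.8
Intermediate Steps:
x(M) = 20
t(J, F) = ⅘ (t(J, F) = -4/20 - 4/(-4) = -4*1/20 - 4*(-¼) = -⅕ + 1 = ⅘)
t(14, 8/10)*2576 = (⅘)*2576 = 10304/5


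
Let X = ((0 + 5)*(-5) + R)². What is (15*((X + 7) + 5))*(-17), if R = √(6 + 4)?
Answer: -164985 + 12750*√10 ≈ -1.2467e+5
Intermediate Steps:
R = √10 ≈ 3.1623
X = (-25 + √10)² (X = ((0 + 5)*(-5) + √10)² = (5*(-5) + √10)² = (-25 + √10)² ≈ 476.89)
(15*((X + 7) + 5))*(-17) = (15*(((25 - √10)² + 7) + 5))*(-17) = (15*((7 + (25 - √10)²) + 5))*(-17) = (15*(12 + (25 - √10)²))*(-17) = (180 + 15*(25 - √10)²)*(-17) = -3060 - 255*(25 - √10)²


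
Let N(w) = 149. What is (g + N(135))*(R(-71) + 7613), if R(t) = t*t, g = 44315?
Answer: 562647456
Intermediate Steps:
R(t) = t**2
(g + N(135))*(R(-71) + 7613) = (44315 + 149)*((-71)**2 + 7613) = 44464*(5041 + 7613) = 44464*12654 = 562647456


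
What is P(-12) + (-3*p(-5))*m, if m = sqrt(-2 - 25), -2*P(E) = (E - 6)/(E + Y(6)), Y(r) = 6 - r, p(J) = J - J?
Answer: -3/4 ≈ -0.75000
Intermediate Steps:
p(J) = 0
P(E) = -(-6 + E)/(2*E) (P(E) = -(E - 6)/(2*(E + (6 - 1*6))) = -(-6 + E)/(2*(E + (6 - 6))) = -(-6 + E)/(2*(E + 0)) = -(-6 + E)/(2*E))
m = 3*I*sqrt(3) (m = sqrt(-27) = 3*I*sqrt(3) ≈ 5.1962*I)
P(-12) + (-3*p(-5))*m = (1/2)*(6 - 1*(-12))/(-12) + (-3*0)*(3*I*sqrt(3)) = (1/2)*(-1/12)*(6 + 12) + 0*(3*I*sqrt(3)) = (1/2)*(-1/12)*18 + 0 = -3/4 + 0 = -3/4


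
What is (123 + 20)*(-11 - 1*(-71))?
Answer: 8580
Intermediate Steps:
(123 + 20)*(-11 - 1*(-71)) = 143*(-11 + 71) = 143*60 = 8580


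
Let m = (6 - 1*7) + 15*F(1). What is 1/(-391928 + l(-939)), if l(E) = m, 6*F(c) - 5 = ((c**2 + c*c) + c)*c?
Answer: -1/391909 ≈ -2.5516e-6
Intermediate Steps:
F(c) = 5/6 + c*(c + 2*c**2)/6 (F(c) = 5/6 + (((c**2 + c*c) + c)*c)/6 = 5/6 + (((c**2 + c**2) + c)*c)/6 = 5/6 + ((2*c**2 + c)*c)/6 = 5/6 + ((c + 2*c**2)*c)/6 = 5/6 + (c*(c + 2*c**2))/6 = 5/6 + c*(c + 2*c**2)/6)
m = 19 (m = (6 - 1*7) + 15*(5/6 + (1/3)*1**3 + (1/6)*1**2) = (6 - 7) + 15*(5/6 + (1/3)*1 + (1/6)*1) = -1 + 15*(5/6 + 1/3 + 1/6) = -1 + 15*(4/3) = -1 + 20 = 19)
l(E) = 19
1/(-391928 + l(-939)) = 1/(-391928 + 19) = 1/(-391909) = -1/391909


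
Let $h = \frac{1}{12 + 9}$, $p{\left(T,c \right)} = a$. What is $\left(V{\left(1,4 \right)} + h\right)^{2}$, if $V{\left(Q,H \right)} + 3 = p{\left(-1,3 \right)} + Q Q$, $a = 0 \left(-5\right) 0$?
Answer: $\frac{1681}{441} \approx 3.8118$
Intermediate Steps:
$a = 0$ ($a = 0 \cdot 0 = 0$)
$p{\left(T,c \right)} = 0$
$V{\left(Q,H \right)} = -3 + Q^{2}$ ($V{\left(Q,H \right)} = -3 + \left(0 + Q Q\right) = -3 + \left(0 + Q^{2}\right) = -3 + Q^{2}$)
$h = \frac{1}{21} \approx 0.047619$
$\left(V{\left(1,4 \right)} + h\right)^{2} = \left(\left(-3 + 1^{2}\right) + \frac{1}{21}\right)^{2} = \left(\left(-3 + 1\right) + \frac{1}{21}\right)^{2} = \left(-2 + \frac{1}{21}\right)^{2} = \left(- \frac{41}{21}\right)^{2} = \frac{1681}{441}$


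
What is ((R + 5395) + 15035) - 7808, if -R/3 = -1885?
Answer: 18277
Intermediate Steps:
R = 5655 (R = -3*(-1885) = 5655)
((R + 5395) + 15035) - 7808 = ((5655 + 5395) + 15035) - 7808 = (11050 + 15035) - 7808 = 26085 - 7808 = 18277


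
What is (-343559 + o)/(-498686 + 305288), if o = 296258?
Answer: 15767/64466 ≈ 0.24458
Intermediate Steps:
(-343559 + o)/(-498686 + 305288) = (-343559 + 296258)/(-498686 + 305288) = -47301/(-193398) = -47301*(-1/193398) = 15767/64466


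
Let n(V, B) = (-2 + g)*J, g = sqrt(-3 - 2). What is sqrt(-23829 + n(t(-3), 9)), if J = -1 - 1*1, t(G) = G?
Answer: sqrt(-23825 - 2*I*sqrt(5)) ≈ 0.014 - 154.35*I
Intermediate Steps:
J = -2 (J = -1 - 1 = -2)
g = I*sqrt(5) (g = sqrt(-5) = I*sqrt(5) ≈ 2.2361*I)
n(V, B) = 4 - 2*I*sqrt(5) (n(V, B) = (-2 + I*sqrt(5))*(-2) = 4 - 2*I*sqrt(5))
sqrt(-23829 + n(t(-3), 9)) = sqrt(-23829 + (4 - 2*I*sqrt(5))) = sqrt(-23825 - 2*I*sqrt(5))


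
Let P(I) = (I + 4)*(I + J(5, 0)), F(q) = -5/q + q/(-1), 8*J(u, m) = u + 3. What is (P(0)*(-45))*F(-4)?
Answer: -945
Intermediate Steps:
J(u, m) = 3/8 + u/8 (J(u, m) = (u + 3)/8 = (3 + u)/8 = 3/8 + u/8)
F(q) = -q - 5/q (F(q) = -5/q + q*(-1) = -5/q - q = -q - 5/q)
P(I) = (1 + I)*(4 + I) (P(I) = (I + 4)*(I + (3/8 + (⅛)*5)) = (4 + I)*(I + (3/8 + 5/8)) = (4 + I)*(I + 1) = (4 + I)*(1 + I) = (1 + I)*(4 + I))
(P(0)*(-45))*F(-4) = ((4 + 0² + 5*0)*(-45))*(-1*(-4) - 5/(-4)) = ((4 + 0 + 0)*(-45))*(4 - 5*(-¼)) = (4*(-45))*(4 + 5/4) = -180*21/4 = -945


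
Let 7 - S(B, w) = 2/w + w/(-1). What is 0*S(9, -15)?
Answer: 0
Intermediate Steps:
S(B, w) = 7 + w - 2/w (S(B, w) = 7 - (2/w + w/(-1)) = 7 - (2/w + w*(-1)) = 7 - (2/w - w) = 7 - (-w + 2/w) = 7 + (w - 2/w) = 7 + w - 2/w)
0*S(9, -15) = 0*(7 - 15 - 2/(-15)) = 0*(7 - 15 - 2*(-1/15)) = 0*(7 - 15 + 2/15) = 0*(-118/15) = 0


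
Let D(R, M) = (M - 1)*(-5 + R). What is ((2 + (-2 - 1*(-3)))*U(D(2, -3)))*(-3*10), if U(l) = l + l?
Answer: -2160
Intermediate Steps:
D(R, M) = (-1 + M)*(-5 + R)
U(l) = 2*l
((2 + (-2 - 1*(-3)))*U(D(2, -3)))*(-3*10) = ((2 + (-2 - 1*(-3)))*(2*(5 - 1*2 - 5*(-3) - 3*2)))*(-3*10) = ((2 + (-2 + 3))*(2*(5 - 2 + 15 - 6)))*(-30) = ((2 + 1)*(2*12))*(-30) = (3*24)*(-30) = 72*(-30) = -2160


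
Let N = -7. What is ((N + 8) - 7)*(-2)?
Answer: 12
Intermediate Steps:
((N + 8) - 7)*(-2) = ((-7 + 8) - 7)*(-2) = (1 - 7)*(-2) = -6*(-2) = 12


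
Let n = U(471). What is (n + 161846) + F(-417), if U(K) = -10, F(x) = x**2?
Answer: 335725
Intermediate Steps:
n = -10
(n + 161846) + F(-417) = (-10 + 161846) + (-417)**2 = 161836 + 173889 = 335725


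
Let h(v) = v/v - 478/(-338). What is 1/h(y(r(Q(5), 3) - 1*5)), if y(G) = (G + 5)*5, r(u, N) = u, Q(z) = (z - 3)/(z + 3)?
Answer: 169/408 ≈ 0.41422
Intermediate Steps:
Q(z) = (-3 + z)/(3 + z)
y(G) = 25 + 5*G (y(G) = (5 + G)*5 = 25 + 5*G)
h(v) = 408/169 (h(v) = 1 - 478*(-1/338) = 1 + 239/169 = 408/169)
1/h(y(r(Q(5), 3) - 1*5)) = 1/(408/169) = 169/408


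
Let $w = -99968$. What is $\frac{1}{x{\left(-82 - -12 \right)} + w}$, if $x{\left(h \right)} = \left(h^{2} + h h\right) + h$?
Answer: $- \frac{1}{90238} \approx -1.1082 \cdot 10^{-5}$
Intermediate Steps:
$x{\left(h \right)} = h + 2 h^{2}$ ($x{\left(h \right)} = \left(h^{2} + h^{2}\right) + h = 2 h^{2} + h = h + 2 h^{2}$)
$\frac{1}{x{\left(-82 - -12 \right)} + w} = \frac{1}{\left(-82 - -12\right) \left(1 + 2 \left(-82 - -12\right)\right) - 99968} = \frac{1}{\left(-82 + 12\right) \left(1 + 2 \left(-82 + 12\right)\right) - 99968} = \frac{1}{- 70 \left(1 + 2 \left(-70\right)\right) - 99968} = \frac{1}{- 70 \left(1 - 140\right) - 99968} = \frac{1}{\left(-70\right) \left(-139\right) - 99968} = \frac{1}{9730 - 99968} = \frac{1}{-90238} = - \frac{1}{90238}$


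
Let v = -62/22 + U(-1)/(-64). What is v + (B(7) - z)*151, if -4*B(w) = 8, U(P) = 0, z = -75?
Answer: 121222/11 ≈ 11020.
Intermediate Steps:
v = -31/11 (v = -62/22 + 0/(-64) = -62*1/22 + 0*(-1/64) = -31/11 + 0 = -31/11 ≈ -2.8182)
B(w) = -2 (B(w) = -¼*8 = -2)
v + (B(7) - z)*151 = -31/11 + (-2 - 1*(-75))*151 = -31/11 + (-2 + 75)*151 = -31/11 + 73*151 = -31/11 + 11023 = 121222/11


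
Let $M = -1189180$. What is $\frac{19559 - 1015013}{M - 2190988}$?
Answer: $\frac{497727}{1690084} \approx 0.2945$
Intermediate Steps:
$\frac{19559 - 1015013}{M - 2190988} = \frac{19559 - 1015013}{-1189180 - 2190988} = - \frac{995454}{-3380168} = \left(-995454\right) \left(- \frac{1}{3380168}\right) = \frac{497727}{1690084}$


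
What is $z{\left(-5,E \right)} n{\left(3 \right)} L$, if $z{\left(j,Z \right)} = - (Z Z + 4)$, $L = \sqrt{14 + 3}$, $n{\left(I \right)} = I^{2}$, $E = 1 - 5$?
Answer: $- 180 \sqrt{17} \approx -742.16$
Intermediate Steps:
$E = -4$
$L = \sqrt{17} \approx 4.1231$
$z{\left(j,Z \right)} = -4 - Z^{2}$ ($z{\left(j,Z \right)} = - (Z^{2} + 4) = - (4 + Z^{2}) = -4 - Z^{2}$)
$z{\left(-5,E \right)} n{\left(3 \right)} L = \left(-4 - \left(-4\right)^{2}\right) 3^{2} \sqrt{17} = \left(-4 - 16\right) 9 \sqrt{17} = \left(-20\right) 9 \sqrt{17} = - 180 \sqrt{17}$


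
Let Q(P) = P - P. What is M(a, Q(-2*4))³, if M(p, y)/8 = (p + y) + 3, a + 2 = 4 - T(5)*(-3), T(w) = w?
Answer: 4096000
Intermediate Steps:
Q(P) = 0
a = 17 (a = -2 + (4 - 5*(-3)) = -2 + (4 - 1*(-15)) = -2 + (4 + 15) = -2 + 19 = 17)
M(p, y) = 24 + 8*p + 8*y (M(p, y) = 8*((p + y) + 3) = 8*(3 + p + y) = 24 + 8*p + 8*y)
M(a, Q(-2*4))³ = (24 + 8*17 + 8*0)³ = (24 + 136 + 0)³ = 160³ = 4096000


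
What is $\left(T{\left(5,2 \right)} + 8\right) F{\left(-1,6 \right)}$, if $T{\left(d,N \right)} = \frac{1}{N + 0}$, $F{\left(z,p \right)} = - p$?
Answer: $-51$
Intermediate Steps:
$T{\left(d,N \right)} = \frac{1}{N}$
$\left(T{\left(5,2 \right)} + 8\right) F{\left(-1,6 \right)} = \left(\frac{1}{2} + 8\right) \left(\left(-1\right) 6\right) = \left(\frac{1}{2} + 8\right) \left(-6\right) = \frac{17}{2} \left(-6\right) = -51$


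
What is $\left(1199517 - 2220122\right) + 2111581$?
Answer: $1090976$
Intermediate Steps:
$\left(1199517 - 2220122\right) + 2111581 = -1020605 + 2111581 = 1090976$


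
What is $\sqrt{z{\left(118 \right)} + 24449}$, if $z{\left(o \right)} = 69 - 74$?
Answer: $6 \sqrt{679} \approx 156.35$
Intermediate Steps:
$z{\left(o \right)} = -5$
$\sqrt{z{\left(118 \right)} + 24449} = \sqrt{-5 + 24449} = \sqrt{24444} = 6 \sqrt{679}$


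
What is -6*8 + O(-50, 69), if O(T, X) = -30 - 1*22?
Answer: -100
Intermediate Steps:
O(T, X) = -52 (O(T, X) = -30 - 22 = -52)
-6*8 + O(-50, 69) = -6*8 - 52 = -48 - 52 = -100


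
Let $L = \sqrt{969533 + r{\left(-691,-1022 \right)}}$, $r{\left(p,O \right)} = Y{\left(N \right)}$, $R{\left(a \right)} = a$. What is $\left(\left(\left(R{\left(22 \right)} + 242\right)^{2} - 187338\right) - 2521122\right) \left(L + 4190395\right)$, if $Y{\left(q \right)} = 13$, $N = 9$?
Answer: $-11057463471780 - 2638764 \sqrt{969546} \approx -1.106 \cdot 10^{13}$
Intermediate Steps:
$r{\left(p,O \right)} = 13$
$L = \sqrt{969546}$ ($L = \sqrt{969533 + 13} = \sqrt{969546} \approx 984.66$)
$\left(\left(\left(R{\left(22 \right)} + 242\right)^{2} - 187338\right) - 2521122\right) \left(L + 4190395\right) = \left(\left(\left(22 + 242\right)^{2} - 187338\right) - 2521122\right) \left(\sqrt{969546} + 4190395\right) = \left(\left(264^{2} - 187338\right) - 2521122\right) \left(4190395 + \sqrt{969546}\right) = \left(\left(69696 - 187338\right) - 2521122\right) \left(4190395 + \sqrt{969546}\right) = \left(-117642 - 2521122\right) \left(4190395 + \sqrt{969546}\right) = - 2638764 \left(4190395 + \sqrt{969546}\right) = -11057463471780 - 2638764 \sqrt{969546}$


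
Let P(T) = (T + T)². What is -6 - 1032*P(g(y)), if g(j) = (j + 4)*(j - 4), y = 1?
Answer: -928806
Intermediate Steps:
g(j) = (-4 + j)*(4 + j) (g(j) = (4 + j)*(-4 + j) = (-4 + j)*(4 + j))
P(T) = 4*T² (P(T) = (2*T)² = 4*T²)
-6 - 1032*P(g(y)) = -6 - 1032*4*(-16 + 1²)² = -6 - 1032*4*(-16 + 1)² = -6 - 1032*4*(-15)² = -6 - 1032*4*225 = -6 - 1032*900 = -6 - 129*7200 = -6 - 928800 = -928806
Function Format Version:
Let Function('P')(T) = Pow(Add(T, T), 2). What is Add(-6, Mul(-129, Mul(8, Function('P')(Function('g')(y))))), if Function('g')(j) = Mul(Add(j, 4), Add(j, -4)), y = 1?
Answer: -928806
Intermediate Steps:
Function('g')(j) = Mul(Add(-4, j), Add(4, j)) (Function('g')(j) = Mul(Add(4, j), Add(-4, j)) = Mul(Add(-4, j), Add(4, j)))
Function('P')(T) = Mul(4, Pow(T, 2)) (Function('P')(T) = Pow(Mul(2, T), 2) = Mul(4, Pow(T, 2)))
Add(-6, Mul(-129, Mul(8, Function('P')(Function('g')(y))))) = Add(-6, Mul(-129, Mul(8, Mul(4, Pow(Add(-16, Pow(1, 2)), 2))))) = Add(-6, Mul(-129, Mul(8, Mul(4, Pow(Add(-16, 1), 2))))) = Add(-6, Mul(-129, Mul(8, Mul(4, Pow(-15, 2))))) = Add(-6, Mul(-129, Mul(8, Mul(4, 225)))) = Add(-6, Mul(-129, Mul(8, 900))) = Add(-6, Mul(-129, 7200)) = Add(-6, -928800) = -928806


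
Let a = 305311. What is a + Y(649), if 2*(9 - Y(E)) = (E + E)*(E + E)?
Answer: -537082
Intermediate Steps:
Y(E) = 9 - 2*E² (Y(E) = 9 - (E + E)*(E + E)/2 = 9 - 2*E*2*E/2 = 9 - 2*E²)
a + Y(649) = 305311 + (9 - 2*649²) = 305311 + (9 - 2*421201) = 305311 + (9 - 842402) = 305311 - 842393 = -537082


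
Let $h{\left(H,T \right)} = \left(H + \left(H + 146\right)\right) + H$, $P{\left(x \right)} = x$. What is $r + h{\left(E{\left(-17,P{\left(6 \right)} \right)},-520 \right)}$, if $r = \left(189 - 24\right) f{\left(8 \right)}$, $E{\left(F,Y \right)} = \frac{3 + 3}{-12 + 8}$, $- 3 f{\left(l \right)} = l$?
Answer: $- \frac{597}{2} \approx -298.5$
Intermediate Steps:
$f{\left(l \right)} = - \frac{l}{3}$
$E{\left(F,Y \right)} = - \frac{3}{2}$ ($E{\left(F,Y \right)} = \frac{6}{-4} = 6 \left(- \frac{1}{4}\right) = - \frac{3}{2}$)
$h{\left(H,T \right)} = 146 + 3 H$ ($h{\left(H,T \right)} = \left(H + \left(146 + H\right)\right) + H = \left(146 + 2 H\right) + H = 146 + 3 H$)
$r = -440$ ($r = \left(189 - 24\right) \left(\left(- \frac{1}{3}\right) 8\right) = 165 \left(- \frac{8}{3}\right) = -440$)
$r + h{\left(E{\left(-17,P{\left(6 \right)} \right)},-520 \right)} = -440 + \left(146 + 3 \left(- \frac{3}{2}\right)\right) = -440 + \left(146 - \frac{9}{2}\right) = -440 + \frac{283}{2} = - \frac{597}{2}$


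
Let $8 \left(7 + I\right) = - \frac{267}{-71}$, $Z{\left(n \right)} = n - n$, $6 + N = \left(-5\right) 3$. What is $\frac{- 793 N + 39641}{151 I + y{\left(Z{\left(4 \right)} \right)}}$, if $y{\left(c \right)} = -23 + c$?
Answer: $- \frac{31974992}{573123} \approx -55.791$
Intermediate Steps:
$N = -21$ ($N = -6 - 15 = -21$)
$Z{\left(n \right)} = 0$
$I = - \frac{3709}{568}$ ($I = -7 + \frac{\left(-267\right) \frac{1}{-71}}{8} = -7 + \frac{\left(-267\right) \left(- \frac{1}{71}\right)}{8} = -7 + \frac{1}{8} \cdot \frac{267}{71} = -7 + \frac{267}{568} = - \frac{3709}{568} \approx -6.5299$)
$\frac{- 793 N + 39641}{151 I + y{\left(Z{\left(4 \right)} \right)}} = \frac{\left(-793\right) \left(-21\right) + 39641}{151 \left(- \frac{3709}{568}\right) + \left(-23 + 0\right)} = \frac{16653 + 39641}{- \frac{560059}{568} - 23} = \frac{56294}{- \frac{573123}{568}} = 56294 \left(- \frac{568}{573123}\right) = - \frac{31974992}{573123}$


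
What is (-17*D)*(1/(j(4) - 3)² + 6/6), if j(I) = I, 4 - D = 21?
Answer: 578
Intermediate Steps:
D = -17 (D = 4 - 1*21 = 4 - 21 = -17)
(-17*D)*(1/(j(4) - 3)² + 6/6) = (-17*(-17))*(1/(4 - 3)² + 6/6) = 289*(1/1² + 6*(⅙)) = 289*(1/1 + 1) = 289*(1*1 + 1) = 289*(1 + 1) = 289*2 = 578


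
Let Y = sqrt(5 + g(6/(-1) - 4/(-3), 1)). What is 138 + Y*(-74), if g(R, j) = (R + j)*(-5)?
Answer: 138 - 74*sqrt(210)/3 ≈ -219.45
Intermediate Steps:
g(R, j) = -5*R - 5*j
Y = sqrt(210)/3 (Y = sqrt(5 + (-5*(6/(-1) - 4/(-3)) - 5*1)) = sqrt(5 + (-5*(6*(-1) - 4*(-1/3)) - 5)) = sqrt(5 + (-5*(-6 + 4/3) - 5)) = sqrt(5 + (-5*(-14/3) - 5)) = sqrt(5 + (70/3 - 5)) = sqrt(5 + 55/3) = sqrt(70/3) = sqrt(210)/3 ≈ 4.8305)
138 + Y*(-74) = 138 + (sqrt(210)/3)*(-74) = 138 - 74*sqrt(210)/3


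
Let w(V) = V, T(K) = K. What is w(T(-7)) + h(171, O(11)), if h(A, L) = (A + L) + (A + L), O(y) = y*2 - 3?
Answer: 373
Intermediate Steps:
O(y) = -3 + 2*y (O(y) = 2*y - 3 = -3 + 2*y)
h(A, L) = 2*A + 2*L
w(T(-7)) + h(171, O(11)) = -7 + (2*171 + 2*(-3 + 2*11)) = -7 + (342 + 2*(-3 + 22)) = -7 + (342 + 2*19) = -7 + (342 + 38) = -7 + 380 = 373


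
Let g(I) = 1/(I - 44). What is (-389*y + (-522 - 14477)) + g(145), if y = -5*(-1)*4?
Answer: -2300678/101 ≈ -22779.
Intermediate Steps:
g(I) = 1/(-44 + I)
y = 20 (y = 5*4 = 20)
(-389*y + (-522 - 14477)) + g(145) = (-389*20 + (-522 - 14477)) + 1/(-44 + 145) = (-7780 - 14999) + 1/101 = -22779 + 1/101 = -2300678/101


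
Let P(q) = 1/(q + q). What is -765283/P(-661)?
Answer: 1011704126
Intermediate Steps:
P(q) = 1/(2*q)
-765283/P(-661) = -765283/((½)/(-661)) = -765283/((½)*(-1/661)) = -765283/(-1/1322) = -765283*(-1322) = 1011704126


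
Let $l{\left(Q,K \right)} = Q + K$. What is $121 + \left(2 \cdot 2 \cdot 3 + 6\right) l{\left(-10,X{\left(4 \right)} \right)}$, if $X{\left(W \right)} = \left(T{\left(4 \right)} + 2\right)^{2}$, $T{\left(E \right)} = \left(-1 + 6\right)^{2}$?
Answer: $13063$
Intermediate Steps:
$T{\left(E \right)} = 25$ ($T{\left(E \right)} = 5^{2} = 25$)
$X{\left(W \right)} = 729$ ($X{\left(W \right)} = \left(25 + 2\right)^{2} = 27^{2} = 729$)
$l{\left(Q,K \right)} = K + Q$
$121 + \left(2 \cdot 2 \cdot 3 + 6\right) l{\left(-10,X{\left(4 \right)} \right)} = 121 + \left(2 \cdot 2 \cdot 3 + 6\right) \left(729 - 10\right) = 121 + \left(2 \cdot 6 + 6\right) 719 = 121 + \left(12 + 6\right) 719 = 121 + 18 \cdot 719 = 121 + 12942 = 13063$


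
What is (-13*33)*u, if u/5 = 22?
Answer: -47190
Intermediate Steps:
u = 110 (u = 5*22 = 110)
(-13*33)*u = -13*33*110 = -429*110 = -47190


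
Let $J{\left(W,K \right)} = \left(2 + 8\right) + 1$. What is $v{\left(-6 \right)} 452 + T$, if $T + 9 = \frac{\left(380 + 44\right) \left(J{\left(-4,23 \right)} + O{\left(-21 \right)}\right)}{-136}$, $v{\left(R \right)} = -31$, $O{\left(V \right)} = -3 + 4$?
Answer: $- \frac{238993}{17} \approx -14058.0$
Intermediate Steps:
$O{\left(V \right)} = 1$
$J{\left(W,K \right)} = 11$ ($J{\left(W,K \right)} = 10 + 1 = 11$)
$T = - \frac{789}{17}$ ($T = -9 + \frac{\left(380 + 44\right) \left(11 + 1\right)}{-136} = -9 + 424 \cdot 12 \left(- \frac{1}{136}\right) = -9 + 5088 \left(- \frac{1}{136}\right) = -9 - \frac{636}{17} = - \frac{789}{17} \approx -46.412$)
$v{\left(-6 \right)} 452 + T = \left(-31\right) 452 - \frac{789}{17} = -14012 - \frac{789}{17} = - \frac{238993}{17}$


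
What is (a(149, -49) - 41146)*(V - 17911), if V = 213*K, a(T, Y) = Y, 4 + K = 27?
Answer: 536029340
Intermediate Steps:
K = 23 (K = -4 + 27 = 23)
V = 4899 (V = 213*23 = 4899)
(a(149, -49) - 41146)*(V - 17911) = (-49 - 41146)*(4899 - 17911) = -41195*(-13012) = 536029340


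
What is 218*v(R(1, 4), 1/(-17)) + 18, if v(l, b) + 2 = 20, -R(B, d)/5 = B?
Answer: 3942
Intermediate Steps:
R(B, d) = -5*B
v(l, b) = 18 (v(l, b) = -2 + 20 = 18)
218*v(R(1, 4), 1/(-17)) + 18 = 218*18 + 18 = 3924 + 18 = 3942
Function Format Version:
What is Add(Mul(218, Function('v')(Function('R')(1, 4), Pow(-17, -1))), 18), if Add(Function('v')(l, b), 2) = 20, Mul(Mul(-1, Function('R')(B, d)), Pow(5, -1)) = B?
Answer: 3942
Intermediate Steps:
Function('R')(B, d) = Mul(-5, B)
Function('v')(l, b) = 18 (Function('v')(l, b) = Add(-2, 20) = 18)
Add(Mul(218, Function('v')(Function('R')(1, 4), Pow(-17, -1))), 18) = Add(Mul(218, 18), 18) = Add(3924, 18) = 3942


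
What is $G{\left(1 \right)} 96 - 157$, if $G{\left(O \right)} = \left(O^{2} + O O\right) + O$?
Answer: $131$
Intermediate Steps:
$G{\left(O \right)} = O + 2 O^{2}$ ($G{\left(O \right)} = \left(O^{2} + O^{2}\right) + O = 2 O^{2} + O = O + 2 O^{2}$)
$G{\left(1 \right)} 96 - 157 = 1 \left(1 + 2 \cdot 1\right) 96 - 157 = 1 \left(1 + 2\right) 96 - 157 = 1 \cdot 3 \cdot 96 - 157 = 3 \cdot 96 - 157 = 288 - 157 = 131$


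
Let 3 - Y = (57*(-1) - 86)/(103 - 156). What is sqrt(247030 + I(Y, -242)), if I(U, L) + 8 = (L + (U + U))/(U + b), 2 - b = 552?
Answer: sqrt(52417541312857)/14567 ≈ 497.01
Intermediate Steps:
b = -550 (b = 2 - 1*552 = 2 - 552 = -550)
Y = 16/53 (Y = 3 - (57*(-1) - 86)/(103 - 156) = 3 - (-57 - 86)/(-53) = 3 - (-143)*(-1)/53 = 3 - 1*143/53 = 3 - 143/53 = 16/53 ≈ 0.30189)
I(U, L) = -8 + (L + 2*U)/(-550 + U) (I(U, L) = -8 + (L + (U + U))/(U - 550) = -8 + (L + 2*U)/(-550 + U))
sqrt(247030 + I(Y, -242)) = sqrt(247030 + (4400 - 242 - 6*16/53)/(-550 + 16/53)) = sqrt(247030 + (4400 - 242 - 96/53)/(-29134/53)) = sqrt(247030 - 53/29134*220278/53) = sqrt(247030 - 110139/14567) = sqrt(3598375871/14567) = sqrt(52417541312857)/14567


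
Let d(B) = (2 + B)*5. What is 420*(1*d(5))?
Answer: 14700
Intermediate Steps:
d(B) = 10 + 5*B
420*(1*d(5)) = 420*(1*(10 + 5*5)) = 420*(1*(10 + 25)) = 420*(1*35) = 420*35 = 14700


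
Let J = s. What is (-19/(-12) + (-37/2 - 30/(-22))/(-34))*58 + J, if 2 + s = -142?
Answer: -12866/561 ≈ -22.934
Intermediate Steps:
s = -144 (s = -2 - 142 = -144)
J = -144
(-19/(-12) + (-37/2 - 30/(-22))/(-34))*58 + J = (-19/(-12) + (-37/2 - 30/(-22))/(-34))*58 - 144 = (-19*(-1/12) + (-37*1/2 - 30*(-1/22))*(-1/34))*58 - 144 = (19/12 + (-37/2 + 15/11)*(-1/34))*58 - 144 = (19/12 - 377/22*(-1/34))*58 - 144 = (19/12 + 377/748)*58 - 144 = (1171/561)*58 - 144 = 67918/561 - 144 = -12866/561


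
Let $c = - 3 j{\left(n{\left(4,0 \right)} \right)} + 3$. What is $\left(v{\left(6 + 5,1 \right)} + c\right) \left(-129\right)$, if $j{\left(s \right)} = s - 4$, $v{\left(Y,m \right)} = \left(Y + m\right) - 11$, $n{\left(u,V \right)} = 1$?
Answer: $-1677$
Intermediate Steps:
$v{\left(Y,m \right)} = -11 + Y + m$
$j{\left(s \right)} = -4 + s$ ($j{\left(s \right)} = s - 4 = -4 + s$)
$c = 12$ ($c = - 3 \left(-4 + 1\right) + 3 = \left(-3\right) \left(-3\right) + 3 = 9 + 3 = 12$)
$\left(v{\left(6 + 5,1 \right)} + c\right) \left(-129\right) = \left(\left(-11 + \left(6 + 5\right) + 1\right) + 12\right) \left(-129\right) = \left(\left(-11 + 11 + 1\right) + 12\right) \left(-129\right) = \left(1 + 12\right) \left(-129\right) = 13 \left(-129\right) = -1677$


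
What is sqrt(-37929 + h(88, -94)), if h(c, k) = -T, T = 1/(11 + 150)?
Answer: 17*I*sqrt(3401930)/161 ≈ 194.75*I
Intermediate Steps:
T = 1/161 ≈ 0.0062112
h(c, k) = -1/161 (h(c, k) = -1*1/161 = -1/161)
sqrt(-37929 + h(88, -94)) = sqrt(-37929 - 1/161) = sqrt(-6106570/161) = 17*I*sqrt(3401930)/161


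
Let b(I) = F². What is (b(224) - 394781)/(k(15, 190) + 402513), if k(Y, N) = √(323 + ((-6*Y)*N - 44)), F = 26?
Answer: -10575492391/10801115466 + 78821*I*√1869/10801115466 ≈ -0.97911 + 0.00031548*I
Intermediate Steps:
b(I) = 676 (b(I) = 26² = 676)
k(Y, N) = √(279 - 6*N*Y) (k(Y, N) = √(323 + (-6*N*Y - 44)) = √(323 + (-44 - 6*N*Y)) = √(279 - 6*N*Y))
(b(224) - 394781)/(k(15, 190) + 402513) = (676 - 394781)/(√(279 - 6*190*15) + 402513) = -394105/(√(279 - 17100) + 402513) = -394105/(√(-16821) + 402513) = -394105/(3*I*√1869 + 402513) = -394105/(402513 + 3*I*√1869)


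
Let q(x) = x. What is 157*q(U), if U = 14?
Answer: 2198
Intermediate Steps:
157*q(U) = 157*14 = 2198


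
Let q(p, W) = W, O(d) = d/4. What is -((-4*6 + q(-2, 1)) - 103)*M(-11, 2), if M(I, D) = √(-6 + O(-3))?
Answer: 189*I*√3 ≈ 327.36*I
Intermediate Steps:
O(d) = d/4
M(I, D) = 3*I*√3/2 (M(I, D) = √(-6 + (¼)*(-3)) = √(-6 - ¾) = √(-27/4) = 3*I*√3/2)
-((-4*6 + q(-2, 1)) - 103)*M(-11, 2) = -((-4*6 + 1) - 103)*3*I*√3/2 = -((-24 + 1) - 103)*3*I*√3/2 = -(-23 - 103)*3*I*√3/2 = -(-126)*3*I*√3/2 = -(-189)*I*√3 = 189*I*√3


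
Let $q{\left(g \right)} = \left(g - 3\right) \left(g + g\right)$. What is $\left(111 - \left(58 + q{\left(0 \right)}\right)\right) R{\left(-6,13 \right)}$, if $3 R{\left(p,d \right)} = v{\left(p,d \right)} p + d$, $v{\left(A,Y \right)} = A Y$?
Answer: $\frac{25493}{3} \approx 8497.7$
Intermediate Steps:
$q{\left(g \right)} = 2 g \left(-3 + g\right)$ ($q{\left(g \right)} = \left(-3 + g\right) 2 g = 2 g \left(-3 + g\right)$)
$R{\left(p,d \right)} = \frac{d}{3} + \frac{d p^{2}}{3}$ ($R{\left(p,d \right)} = \frac{p d p + d}{3} = \frac{d p p + d}{3} = \frac{d p^{2} + d}{3} = \frac{d + d p^{2}}{3} = \frac{d}{3} + \frac{d p^{2}}{3}$)
$\left(111 - \left(58 + q{\left(0 \right)}\right)\right) R{\left(-6,13 \right)} = \left(111 - \left(58 + 2 \cdot 0 \left(-3 + 0\right)\right)\right) \frac{1}{3} \cdot 13 \left(1 + \left(-6\right)^{2}\right) = \left(111 - \left(58 + 2 \cdot 0 \left(-3\right)\right)\right) \frac{1}{3} \cdot 13 \left(1 + 36\right) = \left(111 - 58\right) \frac{1}{3} \cdot 13 \cdot 37 = \left(111 + \left(-58 + 0\right)\right) \frac{481}{3} = \left(111 - 58\right) \frac{481}{3} = 53 \cdot \frac{481}{3} = \frac{25493}{3}$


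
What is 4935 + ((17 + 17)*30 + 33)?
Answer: 5988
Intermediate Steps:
4935 + ((17 + 17)*30 + 33) = 4935 + (34*30 + 33) = 4935 + (1020 + 33) = 4935 + 1053 = 5988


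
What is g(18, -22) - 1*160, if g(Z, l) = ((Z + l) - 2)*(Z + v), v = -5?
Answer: -238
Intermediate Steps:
g(Z, l) = (-5 + Z)*(-2 + Z + l) (g(Z, l) = ((Z + l) - 2)*(Z - 5) = (-2 + Z + l)*(-5 + Z) = (-5 + Z)*(-2 + Z + l))
g(18, -22) - 1*160 = (10 + 18² - 7*18 - 5*(-22) + 18*(-22)) - 1*160 = (10 + 324 - 126 + 110 - 396) - 160 = -78 - 160 = -238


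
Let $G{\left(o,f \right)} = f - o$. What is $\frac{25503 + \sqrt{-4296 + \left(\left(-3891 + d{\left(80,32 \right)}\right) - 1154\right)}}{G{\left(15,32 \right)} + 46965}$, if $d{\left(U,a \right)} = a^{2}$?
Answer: $\frac{25503}{46982} + \frac{i \sqrt{8317}}{46982} \approx 0.54282 + 0.0019411 i$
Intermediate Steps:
$\frac{25503 + \sqrt{-4296 + \left(\left(-3891 + d{\left(80,32 \right)}\right) - 1154\right)}}{G{\left(15,32 \right)} + 46965} = \frac{25503 + \sqrt{-4296 - \left(5045 - 1024\right)}}{\left(32 - 15\right) + 46965} = \frac{25503 + \sqrt{-4296 + \left(\left(-3891 + 1024\right) - 1154\right)}}{\left(32 - 15\right) + 46965} = \frac{25503 + \sqrt{-4296 - 4021}}{17 + 46965} = \frac{25503 + \sqrt{-4296 - 4021}}{46982} = \left(25503 + \sqrt{-8317}\right) \frac{1}{46982} = \left(25503 + i \sqrt{8317}\right) \frac{1}{46982} = \frac{25503}{46982} + \frac{i \sqrt{8317}}{46982}$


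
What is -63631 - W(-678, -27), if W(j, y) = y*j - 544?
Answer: -81393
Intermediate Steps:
W(j, y) = -544 + j*y (W(j, y) = j*y - 544 = -544 + j*y)
-63631 - W(-678, -27) = -63631 - (-544 - 678*(-27)) = -63631 - (-544 + 18306) = -63631 - 1*17762 = -63631 - 17762 = -81393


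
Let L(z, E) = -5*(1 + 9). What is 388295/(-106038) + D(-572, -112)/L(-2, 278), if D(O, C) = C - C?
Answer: -388295/106038 ≈ -3.6618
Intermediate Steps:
D(O, C) = 0
L(z, E) = -50 (L(z, E) = -5*10 = -50)
388295/(-106038) + D(-572, -112)/L(-2, 278) = 388295/(-106038) + 0/(-50) = 388295*(-1/106038) + 0*(-1/50) = -388295/106038 + 0 = -388295/106038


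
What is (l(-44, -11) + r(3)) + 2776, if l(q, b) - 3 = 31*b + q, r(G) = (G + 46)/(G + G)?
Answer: 14413/6 ≈ 2402.2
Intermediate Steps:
r(G) = (46 + G)/(2*G) (r(G) = (46 + G)/((2*G)) = (46 + G)*(1/(2*G)) = (46 + G)/(2*G))
l(q, b) = 3 + q + 31*b (l(q, b) = 3 + (31*b + q) = 3 + (q + 31*b) = 3 + q + 31*b)
(l(-44, -11) + r(3)) + 2776 = ((3 - 44 + 31*(-11)) + (½)*(46 + 3)/3) + 2776 = ((3 - 44 - 341) + (½)*(⅓)*49) + 2776 = (-382 + 49/6) + 2776 = -2243/6 + 2776 = 14413/6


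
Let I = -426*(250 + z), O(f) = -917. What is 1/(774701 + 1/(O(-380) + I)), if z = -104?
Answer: 63113/48893704212 ≈ 1.2908e-6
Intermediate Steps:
I = -62196 (I = -426*(250 - 104) = -426*146 = -62196)
1/(774701 + 1/(O(-380) + I)) = 1/(774701 + 1/(-917 - 62196)) = 1/(774701 + 1/(-63113)) = 1/(774701 - 1/63113) = 1/(48893704212/63113) = 63113/48893704212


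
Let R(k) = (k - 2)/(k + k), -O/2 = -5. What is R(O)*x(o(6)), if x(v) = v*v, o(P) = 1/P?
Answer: 1/90 ≈ 0.011111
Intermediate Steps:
O = 10 (O = -2*(-5) = 10)
R(k) = (-2 + k)/(2*k) (R(k) = (-2 + k)/((2*k)) = (-2 + k)*(1/(2*k)) = (-2 + k)/(2*k))
x(v) = v²
R(O)*x(o(6)) = ((½)*(-2 + 10)/10)*(1/6)² = ((½)*(⅒)*8)*(⅙)² = (⅖)*(1/36) = 1/90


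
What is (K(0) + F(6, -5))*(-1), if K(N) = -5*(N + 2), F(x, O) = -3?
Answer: 13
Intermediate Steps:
K(N) = -10 - 5*N (K(N) = -5*(2 + N) = -10 - 5*N)
(K(0) + F(6, -5))*(-1) = ((-10 - 5*0) - 3)*(-1) = ((-10 + 0) - 3)*(-1) = (-10 - 3)*(-1) = -13*(-1) = 13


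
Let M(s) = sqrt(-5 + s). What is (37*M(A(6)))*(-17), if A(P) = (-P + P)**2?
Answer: -629*I*sqrt(5) ≈ -1406.5*I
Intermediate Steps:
A(P) = 0 (A(P) = 0**2 = 0)
(37*M(A(6)))*(-17) = (37*sqrt(-5 + 0))*(-17) = (37*sqrt(-5))*(-17) = (37*(I*sqrt(5)))*(-17) = (37*I*sqrt(5))*(-17) = -629*I*sqrt(5)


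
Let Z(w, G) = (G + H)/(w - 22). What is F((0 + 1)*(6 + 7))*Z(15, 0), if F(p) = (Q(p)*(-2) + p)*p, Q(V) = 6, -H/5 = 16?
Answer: 1040/7 ≈ 148.57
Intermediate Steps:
H = -80 (H = -5*16 = -80)
F(p) = p*(-12 + p) (F(p) = (6*(-2) + p)*p = (-12 + p)*p = p*(-12 + p))
Z(w, G) = (-80 + G)/(-22 + w) (Z(w, G) = (G - 80)/(w - 22) = (-80 + G)/(-22 + w))
F((0 + 1)*(6 + 7))*Z(15, 0) = (((0 + 1)*(6 + 7))*(-12 + (0 + 1)*(6 + 7)))*((-80 + 0)/(-22 + 15)) = ((1*13)*(-12 + 1*13))*(-80/(-7)) = (13*(-12 + 13))*(-1/7*(-80)) = (13*1)*(80/7) = 13*(80/7) = 1040/7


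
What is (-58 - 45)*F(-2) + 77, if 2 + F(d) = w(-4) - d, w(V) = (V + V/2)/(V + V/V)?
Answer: -129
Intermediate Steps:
w(V) = 3*V/(2*(1 + V)) (w(V) = (V + V*(½))/(V + 1) = (V + V/2)/(1 + V) = (3*V/2)/(1 + V) = 3*V/(2*(1 + V)))
F(d) = -d (F(d) = -2 + ((3/2)*(-4)/(1 - 4) - d) = -2 + ((3/2)*(-4)/(-3) - d) = -2 + ((3/2)*(-4)*(-⅓) - d) = -2 + (2 - d) = -d)
(-58 - 45)*F(-2) + 77 = (-58 - 45)*(-1*(-2)) + 77 = -103*2 + 77 = -206 + 77 = -129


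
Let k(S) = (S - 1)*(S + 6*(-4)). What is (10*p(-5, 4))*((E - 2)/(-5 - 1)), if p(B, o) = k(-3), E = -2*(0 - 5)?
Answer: -1440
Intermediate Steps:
k(S) = (-1 + S)*(-24 + S) (k(S) = (-1 + S)*(S - 24) = (-1 + S)*(-24 + S))
E = 10 (E = -2*(-5) = 10)
p(B, o) = 108 (p(B, o) = 24 + (-3)**2 - 25*(-3) = 24 + 9 + 75 = 108)
(10*p(-5, 4))*((E - 2)/(-5 - 1)) = (10*108)*((10 - 2)/(-5 - 1)) = 1080*(8/(-6)) = 1080*(8*(-1/6)) = 1080*(-4/3) = -1440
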